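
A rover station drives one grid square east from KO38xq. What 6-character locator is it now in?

KO48aq

Longitude subsquare x = 23; +1 → 24, wraps to 0 = a, carry into square.
Longitude square 3; +1 → 4.
The latitude characters are unchanged.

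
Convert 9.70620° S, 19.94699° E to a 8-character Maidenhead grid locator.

JI90xh30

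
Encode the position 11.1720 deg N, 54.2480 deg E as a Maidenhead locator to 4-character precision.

LK71

Shift to the Maidenhead origin (180°W, 90°S): lon 234.25, lat 101.17.
Field (20°×10°, letters A–R): 234.25/20 → 11 → L, 101.17/10 → 10 → K; chars LK.
Square (2°×1°, digits 0–9): 14.25/2 → 7, 1.17/1 → 1; chars 71.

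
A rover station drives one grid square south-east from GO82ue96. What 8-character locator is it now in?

GO82ve05

Longitude extended square 9; +1 → 10, wraps to 0, carry into subsquare.
Longitude subsquare u = 20; +1 → 21 = v.
Latitude extended square 6; −1 → 5.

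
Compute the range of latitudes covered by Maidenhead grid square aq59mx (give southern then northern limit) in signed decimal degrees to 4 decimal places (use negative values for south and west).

79.9583, 80.0000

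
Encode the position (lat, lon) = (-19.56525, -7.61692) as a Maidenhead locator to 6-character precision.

IH60ek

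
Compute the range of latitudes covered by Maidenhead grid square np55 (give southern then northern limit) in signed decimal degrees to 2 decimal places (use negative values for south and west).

65.00, 66.00

Field N=13, P=15: +13·20° lon, +15·10° lat → SW at lon 80°, lat 60°.
Square 5, 5: +5·2° lon, +5·1° lat → SW at lon 90°, lat 65°.
Cell spans 2° lon × 1° lat.
south 65.00, north 66.00.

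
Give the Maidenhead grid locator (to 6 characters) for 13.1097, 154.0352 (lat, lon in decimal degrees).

Offset from 180°W / 90°S: lon 334.0352°, lat 103.1097°.
Field: 334.0352/20 → 16 → Q, 103.1097/10 → 10 → K; chars QK.
Square: 14.0352/2 → 7, 3.1097/1 → 3; chars 73.
Subsquare: 0.0352/0.0833333 → 0 → a, 0.1097/0.0416667 → 2 → c; chars ac.

QK73ac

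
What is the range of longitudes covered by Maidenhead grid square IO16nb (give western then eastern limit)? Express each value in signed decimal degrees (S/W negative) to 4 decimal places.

-16.9167, -16.8333

Field I=8, O=14: +8·20° lon, +14·10° lat → SW at lon -20°, lat 50°.
Square 1, 6: +1·2° lon, +6·1° lat → SW at lon -18°, lat 56°.
Subsquare n=13, b=1: +13·0.0833333° lon, +1·0.0416667° lat → SW at lon -16.9167°, lat 56.0417°.
Cell spans 0.0833333° lon × 0.0416667° lat.
west -16.9167, east -16.8333.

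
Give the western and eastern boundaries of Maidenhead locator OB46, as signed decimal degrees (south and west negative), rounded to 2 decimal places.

108.00, 110.00

Field O=14, B=1: +14·20° lon, +1·10° lat → SW at lon 100°, lat -80°.
Square 4, 6: +4·2° lon, +6·1° lat → SW at lon 108°, lat -74°.
Cell spans 2° lon × 1° lat.
west 108.00, east 110.00.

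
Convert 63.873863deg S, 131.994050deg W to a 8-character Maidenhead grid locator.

Add 180° to longitude and 90° to latitude: 48.00595, 26.12614.
Field: 48.00595/20 → 2 → C, 26.12614/10 → 2 → C; chars CC.
Square: 8.00595/2 → 4, 6.12614/1 → 6; chars 46.
Subsquare: 0.00595/0.0833333 → 0 → a, 0.12614/0.0416667 → 3 → d; chars ad.
Extended square: 0.00595/0.00833333 → 0, 0.00114/0.00416667 → 0; chars 00.

CC46ad00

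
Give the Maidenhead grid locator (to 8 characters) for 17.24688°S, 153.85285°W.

BH32bs70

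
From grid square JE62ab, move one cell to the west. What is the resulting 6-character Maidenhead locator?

JE52xb

Longitude subsquare a = 0; −1 → -1, wraps to 23 = x, carry into square.
Longitude square 6; −1 → 5.
The latitude characters are unchanged.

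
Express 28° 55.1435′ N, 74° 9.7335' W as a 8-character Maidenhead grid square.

FL28ww00

Offset from 180°W / 90°S: lon 105.83777°, lat 118.91906°.
Field: lon ⌊105.83777/20⌋ = 5 → F; lat ⌊118.91906/10⌋ = 11 → L.
Square: lon ⌊5.83777/2⌋ = 2; lat ⌊8.91906/1⌋ = 8.
Subsquare: lon ⌊1.83777/0.0833333⌋ = 22 → w; lat ⌊0.91906/0.0416667⌋ = 22 → w.
Extended square: lon ⌊0.00444/0.00833333⌋ = 0; lat ⌊0.00239/0.00416667⌋ = 0.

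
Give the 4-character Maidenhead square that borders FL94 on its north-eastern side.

Longitude square 9; +1 → 10, wraps to 0, carry into field.
Longitude field F = 5; +1 → 6 = G.
Latitude square 4; +1 → 5.

GL05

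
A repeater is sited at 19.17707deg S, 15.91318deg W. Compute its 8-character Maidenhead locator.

Offset from 180°W / 90°S: lon 164.08682°, lat 70.82293°.
Field: lon ⌊164.08682/20⌋ = 8 → I; lat ⌊70.82293/10⌋ = 7 → H.
Square: lon ⌊4.08682/2⌋ = 2; lat ⌊0.82293/1⌋ = 0.
Subsquare: lon ⌊0.08682/0.0833333⌋ = 1 → b; lat ⌊0.82293/0.0416667⌋ = 19 → t.
Extended square: lon ⌊0.00349/0.00833333⌋ = 0; lat ⌊0.03126/0.00416667⌋ = 7.

IH20bt07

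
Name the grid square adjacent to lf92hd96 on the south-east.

Longitude extended square 9; +1 → 10, wraps to 0, carry into subsquare.
Longitude subsquare h = 7; +1 → 8 = i.
Latitude extended square 6; −1 → 5.

LF92id05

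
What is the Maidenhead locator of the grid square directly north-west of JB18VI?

Longitude subsquare v = 21; −1 → 20 = u.
Latitude subsquare i = 8; +1 → 9 = j.

JB18uj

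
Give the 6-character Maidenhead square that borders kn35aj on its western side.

KN25xj

Longitude subsquare a = 0; −1 → -1, wraps to 23 = x, carry into square.
Longitude square 3; −1 → 2.
The latitude characters are unchanged.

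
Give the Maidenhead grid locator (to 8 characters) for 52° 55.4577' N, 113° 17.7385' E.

OO62pw51

Add 180° to longitude and 90° to latitude: 293.29564, 142.92430.
Field: lon ⌊293.29564/20⌋ = 14 → O; lat ⌊142.92430/10⌋ = 14 → O.
Square: lon ⌊13.29564/2⌋ = 6; lat ⌊2.92430/1⌋ = 2.
Subsquare: lon ⌊1.29564/0.0833333⌋ = 15 → p; lat ⌊0.92430/0.0416667⌋ = 22 → w.
Extended square: lon ⌊0.04564/0.00833333⌋ = 5; lat ⌊0.00763/0.00416667⌋ = 1.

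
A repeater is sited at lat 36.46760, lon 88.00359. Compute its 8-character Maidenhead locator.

Add 180° to longitude and 90° to latitude: 268.00359, 126.46760.
Field (20°×10°, letters A–R): 268.00359/20 → 13 → N, 126.46760/10 → 12 → M; chars NM.
Square (2°×1°, digits 0–9): 8.00359/2 → 4, 6.46760/1 → 6; chars 46.
Subsquare (5′×2.5′, letters a–x): 0.00359/0.0833333 → 0 → a, 0.46760/0.0416667 → 11 → l; chars al.
Extended square (30″×15″, digits 0–9): 0.00359/0.00833333 → 0, 0.00927/0.00416667 → 2; chars 02.

NM46al02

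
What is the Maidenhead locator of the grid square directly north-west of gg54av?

GG44xw

Longitude subsquare a = 0; −1 → -1, wraps to 23 = x, carry into square.
Longitude square 5; −1 → 4.
Latitude subsquare v = 21; +1 → 22 = w.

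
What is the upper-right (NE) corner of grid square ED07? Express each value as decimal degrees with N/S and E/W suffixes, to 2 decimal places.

Field E=4, D=3: +4·20° lon, +3·10° lat → SW at lon -100°, lat -60°.
Square 0, 7: +0·2° lon, +7·1° lat → SW at lon -100°, lat -53°.
Cell spans 2° lon × 1° lat. NE corner is SW corner plus one full cell.
latitude 52.00° S, longitude 98.00° W.

52.00° S, 98.00° W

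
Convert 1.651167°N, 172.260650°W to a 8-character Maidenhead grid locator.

AJ31up86

Add 180° to longitude and 90° to latitude: 7.73935, 91.65117.
Field: 7.73935/20 → 0 → A, 91.65117/10 → 9 → J; chars AJ.
Square: 7.73935/2 → 3, 1.65117/1 → 1; chars 31.
Subsquare: 1.73935/0.0833333 → 20 → u, 0.65117/0.0416667 → 15 → p; chars up.
Extended square: 0.07268/0.00833333 → 8, 0.02617/0.00416667 → 6; chars 86.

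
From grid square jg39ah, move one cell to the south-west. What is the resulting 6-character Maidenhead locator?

Longitude subsquare a = 0; −1 → -1, wraps to 23 = x, carry into square.
Longitude square 3; −1 → 2.
Latitude subsquare h = 7; −1 → 6 = g.

JG29xg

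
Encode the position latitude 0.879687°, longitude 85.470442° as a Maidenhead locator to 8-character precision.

NJ20rv61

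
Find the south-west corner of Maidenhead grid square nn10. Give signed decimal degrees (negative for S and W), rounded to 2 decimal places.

40.00, 82.00

Field N=13, N=13: +13·20° lon, +13·10° lat → SW at lon 80°, lat 40°.
Square 1, 0: +1·2° lon, +0·1° lat → SW at lon 82°, lat 40°.
latitude 40.00, longitude 82.00.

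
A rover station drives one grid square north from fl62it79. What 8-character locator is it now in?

FL62iu70

Latitude extended square 9; +1 → 10, wraps to 0, carry into subsquare.
Latitude subsquare t = 19; +1 → 20 = u.
The longitude characters are unchanged.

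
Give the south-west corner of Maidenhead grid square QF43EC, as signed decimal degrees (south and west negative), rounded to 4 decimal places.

-36.9167, 148.3333

Field Q=16, F=5: +16·20° lon, +5·10° lat → SW at lon 140°, lat -40°.
Square 4, 3: +4·2° lon, +3·1° lat → SW at lon 148°, lat -37°.
Subsquare e=4, c=2: +4·0.0833333° lon, +2·0.0416667° lat → SW at lon 148.333°, lat -36.9167°.
latitude -36.9167, longitude 148.3333.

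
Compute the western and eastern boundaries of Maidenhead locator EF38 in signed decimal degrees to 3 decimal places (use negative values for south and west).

-94.000, -92.000

Field E=4, F=5: +4·20° lon, +5·10° lat → SW at lon -100°, lat -40°.
Square 3, 8: +3·2° lon, +8·1° lat → SW at lon -94°, lat -32°.
Cell spans 2° lon × 1° lat.
west -94.000, east -92.000.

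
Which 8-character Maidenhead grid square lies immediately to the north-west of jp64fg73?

JP64fg64

Longitude extended square 7; −1 → 6.
Latitude extended square 3; +1 → 4.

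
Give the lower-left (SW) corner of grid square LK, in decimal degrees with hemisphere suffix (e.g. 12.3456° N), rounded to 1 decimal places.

10.0° N, 40.0° E

Field L=11, K=10: +11·20° lon, +10·10° lat → SW at lon 40°, lat 10°.
latitude 10.0° N, longitude 40.0° E.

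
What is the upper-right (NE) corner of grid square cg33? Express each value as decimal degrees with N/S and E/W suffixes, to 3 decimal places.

26.000° S, 132.000° W

Field C=2, G=6: +2·20° lon, +6·10° lat → SW at lon -140°, lat -30°.
Square 3, 3: +3·2° lon, +3·1° lat → SW at lon -134°, lat -27°.
Cell spans 2° lon × 1° lat. NE corner is SW corner plus one full cell.
latitude 26.000° S, longitude 132.000° W.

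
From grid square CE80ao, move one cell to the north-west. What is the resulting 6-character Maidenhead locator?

CE70xp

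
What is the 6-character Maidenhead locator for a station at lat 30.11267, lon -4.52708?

IM70rc

Shift to the Maidenhead origin (180°W, 90°S): lon 175.4729, lat 120.1127.
Field: 175.4729/20 → 8 → I, 120.1127/10 → 12 → M; chars IM.
Square: 15.4729/2 → 7, 0.1127/1 → 0; chars 70.
Subsquare: 1.4729/0.0833333 → 17 → r, 0.1127/0.0416667 → 2 → c; chars rc.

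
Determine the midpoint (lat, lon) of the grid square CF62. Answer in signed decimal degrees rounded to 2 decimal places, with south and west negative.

Field C=2, F=5: +2·20° lon, +5·10° lat → SW at lon -140°, lat -40°.
Square 6, 2: +6·2° lon, +2·1° lat → SW at lon -128°, lat -38°.
Cell spans 2° lon × 1° lat. Centre is SW corner plus half of each.
latitude -37.50, longitude -127.00.

-37.50, -127.00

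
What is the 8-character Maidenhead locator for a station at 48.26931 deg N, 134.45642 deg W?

CN28sg54

Add 180° to longitude and 90° to latitude: 45.54358, 138.26931.
Field: lon ⌊45.54358/20⌋ = 2 → C; lat ⌊138.26931/10⌋ = 13 → N.
Square: lon ⌊5.54358/2⌋ = 2; lat ⌊8.26931/1⌋ = 8.
Subsquare: lon ⌊1.54358/0.0833333⌋ = 18 → s; lat ⌊0.26931/0.0416667⌋ = 6 → g.
Extended square: lon ⌊0.04358/0.00833333⌋ = 5; lat ⌊0.01931/0.00416667⌋ = 4.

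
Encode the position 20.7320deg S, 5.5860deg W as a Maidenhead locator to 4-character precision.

IG79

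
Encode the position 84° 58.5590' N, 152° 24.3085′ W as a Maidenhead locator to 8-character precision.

BR34tx14

Shift to the Maidenhead origin (180°W, 90°S): lon 27.59486, lat 174.97598.
Field (20°×10°, letters A–R): 27.59486/20 → 1 → B, 174.97598/10 → 17 → R; chars BR.
Square (2°×1°, digits 0–9): 7.59486/2 → 3, 4.97598/1 → 4; chars 34.
Subsquare (5′×2.5′, letters a–x): 1.59486/0.0833333 → 19 → t, 0.97598/0.0416667 → 23 → x; chars tx.
Extended square (30″×15″, digits 0–9): 0.01152/0.00833333 → 1, 0.01765/0.00416667 → 4; chars 14.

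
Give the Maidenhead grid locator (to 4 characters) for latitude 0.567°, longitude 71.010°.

MJ50

Shift to the Maidenhead origin (180°W, 90°S): lon 251.01, lat 90.57.
Field: lon ⌊251.01/20⌋ = 12 → M; lat ⌊90.57/10⌋ = 9 → J.
Square: lon ⌊11.01/2⌋ = 5; lat ⌊0.57/1⌋ = 0.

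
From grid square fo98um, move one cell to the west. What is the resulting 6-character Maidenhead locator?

Longitude subsquare u = 20; −1 → 19 = t.
The latitude characters are unchanged.

FO98tm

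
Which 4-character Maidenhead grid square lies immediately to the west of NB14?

NB04

Longitude square 1; −1 → 0.
The latitude characters are unchanged.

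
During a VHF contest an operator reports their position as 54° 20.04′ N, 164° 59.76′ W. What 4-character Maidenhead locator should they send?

AO74

Add 180° to longitude and 90° to latitude: 15.00, 144.33.
Field: lon ⌊15.00/20⌋ = 0 → A; lat ⌊144.33/10⌋ = 14 → O.
Square: lon ⌊15.00/2⌋ = 7; lat ⌊4.33/1⌋ = 4.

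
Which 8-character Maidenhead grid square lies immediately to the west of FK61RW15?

FK61rw05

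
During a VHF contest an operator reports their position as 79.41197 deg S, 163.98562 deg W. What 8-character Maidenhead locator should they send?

AB80ao11

Shift to the Maidenhead origin (180°W, 90°S): lon 16.01438, lat 10.58803.
Field: 16.01438/20 → 0 → A, 10.58803/10 → 1 → B; chars AB.
Square: 16.01438/2 → 8, 0.58803/1 → 0; chars 80.
Subsquare: 0.01438/0.0833333 → 0 → a, 0.58803/0.0416667 → 14 → o; chars ao.
Extended square: 0.01438/0.00833333 → 1, 0.00470/0.00416667 → 1; chars 11.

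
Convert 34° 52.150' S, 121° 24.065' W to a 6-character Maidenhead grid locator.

CF95hd

Shift to the Maidenhead origin (180°W, 90°S): lon 58.5989, lat 55.1308.
Field: 58.5989/20 → 2 → C, 55.1308/10 → 5 → F; chars CF.
Square: 18.5989/2 → 9, 5.1308/1 → 5; chars 95.
Subsquare: 0.5989/0.0833333 → 7 → h, 0.1308/0.0416667 → 3 → d; chars hd.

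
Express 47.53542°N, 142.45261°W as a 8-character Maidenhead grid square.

BN87sm58

Shift to the Maidenhead origin (180°W, 90°S): lon 37.54739, lat 137.53542.
Field: lon ⌊37.54739/20⌋ = 1 → B; lat ⌊137.53542/10⌋ = 13 → N.
Square: lon ⌊17.54739/2⌋ = 8; lat ⌊7.53542/1⌋ = 7.
Subsquare: lon ⌊1.54739/0.0833333⌋ = 18 → s; lat ⌊0.53542/0.0416667⌋ = 12 → m.
Extended square: lon ⌊0.04739/0.00833333⌋ = 5; lat ⌊0.03542/0.00416667⌋ = 8.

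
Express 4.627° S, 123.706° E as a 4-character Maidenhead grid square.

PI15

Offset from 180°W / 90°S: lon 303.71°, lat 85.37°.
Field (20°×10°, letters A–R): lon ⌊303.71/20⌋ = 15 → P; lat ⌊85.37/10⌋ = 8 → I.
Square (2°×1°, digits 0–9): lon ⌊3.71/2⌋ = 1; lat ⌊5.37/1⌋ = 5.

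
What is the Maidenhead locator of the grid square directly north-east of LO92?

Longitude square 9; +1 → 10, wraps to 0, carry into field.
Longitude field L = 11; +1 → 12 = M.
Latitude square 2; +1 → 3.

MO03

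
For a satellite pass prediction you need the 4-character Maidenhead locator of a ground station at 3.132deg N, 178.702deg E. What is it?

RJ93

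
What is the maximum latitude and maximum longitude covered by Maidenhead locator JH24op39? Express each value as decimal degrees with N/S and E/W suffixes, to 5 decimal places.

Field J=9, H=7: +9·20° lon, +7·10° lat → SW at lon 0°, lat -20°.
Square 2, 4: +2·2° lon, +4·1° lat → SW at lon 4°, lat -16°.
Subsquare o=14, p=15: +14·0.0833333° lon, +15·0.0416667° lat → SW at lon 5.16667°, lat -15.375°.
Extended square 3, 9: +3·0.00833333° lon, +9·0.00416667° lat → SW at lon 5.19167°, lat -15.3375°.
Cell spans 0.00833333° lon × 0.00416667° lat. NE corner is SW corner plus one full cell.
latitude 15.33333° S, longitude 5.20000° E.

15.33333° S, 5.20000° E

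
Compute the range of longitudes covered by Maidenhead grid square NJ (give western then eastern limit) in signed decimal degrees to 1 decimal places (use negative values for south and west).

Field N=13, J=9: +13·20° lon, +9·10° lat → SW at lon 80°, lat 0°.
Cell spans 20° lon × 10° lat.
west 80.0, east 100.0.

80.0, 100.0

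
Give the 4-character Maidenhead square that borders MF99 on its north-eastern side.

NG00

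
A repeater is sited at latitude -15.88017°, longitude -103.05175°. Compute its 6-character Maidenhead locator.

DH84lc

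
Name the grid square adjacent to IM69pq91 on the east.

Longitude extended square 9; +1 → 10, wraps to 0, carry into subsquare.
Longitude subsquare p = 15; +1 → 16 = q.
The latitude characters are unchanged.

IM69qq01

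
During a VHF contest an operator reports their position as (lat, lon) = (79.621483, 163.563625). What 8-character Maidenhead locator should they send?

Add 180° to longitude and 90° to latitude: 343.56363, 169.62148.
Field: lon ⌊343.56363/20⌋ = 17 → R; lat ⌊169.62148/10⌋ = 16 → Q.
Square: lon ⌊3.56363/2⌋ = 1; lat ⌊9.62148/1⌋ = 9.
Subsquare: lon ⌊1.56363/0.0833333⌋ = 18 → s; lat ⌊0.62148/0.0416667⌋ = 14 → o.
Extended square: lon ⌊0.06363/0.00833333⌋ = 7; lat ⌊0.03815/0.00416667⌋ = 9.

RQ19so79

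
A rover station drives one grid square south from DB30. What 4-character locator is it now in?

Latitude square 0; −1 → -1, wraps to 9, carry into field.
Latitude field B = 1; −1 → 0 = A.
The longitude characters are unchanged.

DA39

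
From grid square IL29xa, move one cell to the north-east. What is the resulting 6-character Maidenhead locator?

IL39ab

Longitude subsquare x = 23; +1 → 24, wraps to 0 = a, carry into square.
Longitude square 2; +1 → 3.
Latitude subsquare a = 0; +1 → 1 = b.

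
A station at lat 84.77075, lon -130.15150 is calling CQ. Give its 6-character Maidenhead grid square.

Add 180° to longitude and 90° to latitude: 49.8485, 174.7708.
Field: lon ⌊49.8485/20⌋ = 2 → C; lat ⌊174.7708/10⌋ = 17 → R.
Square: lon ⌊9.8485/2⌋ = 4; lat ⌊4.7708/1⌋ = 4.
Subsquare: lon ⌊1.8485/0.0833333⌋ = 22 → w; lat ⌊0.7708/0.0416667⌋ = 18 → s.

CR44ws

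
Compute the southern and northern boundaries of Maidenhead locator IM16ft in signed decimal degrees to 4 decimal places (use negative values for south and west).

36.7917, 36.8333

Field I=8, M=12: +8·20° lon, +12·10° lat → SW at lon -20°, lat 30°.
Square 1, 6: +1·2° lon, +6·1° lat → SW at lon -18°, lat 36°.
Subsquare f=5, t=19: +5·0.0833333° lon, +19·0.0416667° lat → SW at lon -17.5833°, lat 36.7917°.
Cell spans 0.0833333° lon × 0.0416667° lat.
south 36.7917, north 36.8333.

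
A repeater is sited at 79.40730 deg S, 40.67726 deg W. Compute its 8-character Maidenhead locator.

GB90po82

Shift to the Maidenhead origin (180°W, 90°S): lon 139.32274, lat 10.59270.
Field: lon ⌊139.32274/20⌋ = 6 → G; lat ⌊10.59270/10⌋ = 1 → B.
Square: lon ⌊19.32274/2⌋ = 9; lat ⌊0.59270/1⌋ = 0.
Subsquare: lon ⌊1.32274/0.0833333⌋ = 15 → p; lat ⌊0.59270/0.0416667⌋ = 14 → o.
Extended square: lon ⌊0.07274/0.00833333⌋ = 8; lat ⌊0.00937/0.00416667⌋ = 2.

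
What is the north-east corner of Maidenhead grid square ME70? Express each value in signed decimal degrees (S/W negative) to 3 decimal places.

-49.000, 76.000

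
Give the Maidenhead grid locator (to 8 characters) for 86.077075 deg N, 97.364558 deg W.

ER16hb68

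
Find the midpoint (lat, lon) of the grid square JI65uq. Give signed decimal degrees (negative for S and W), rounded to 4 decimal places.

Field J=9, I=8: +9·20° lon, +8·10° lat → SW at lon 0°, lat -10°.
Square 6, 5: +6·2° lon, +5·1° lat → SW at lon 12°, lat -5°.
Subsquare u=20, q=16: +20·0.0833333° lon, +16·0.0416667° lat → SW at lon 13.6667°, lat -4.33333°.
Cell spans 0.0833333° lon × 0.0416667° lat. Centre is SW corner plus half of each.
latitude -4.3125, longitude 13.7083.

-4.3125, 13.7083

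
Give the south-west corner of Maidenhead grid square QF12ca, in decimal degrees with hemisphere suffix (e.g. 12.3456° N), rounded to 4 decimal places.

Field Q=16, F=5: +16·20° lon, +5·10° lat → SW at lon 140°, lat -40°.
Square 1, 2: +1·2° lon, +2·1° lat → SW at lon 142°, lat -38°.
Subsquare c=2, a=0: +2·0.0833333° lon, +0·0.0416667° lat → SW at lon 142.167°, lat -38°.
latitude 38.0000° S, longitude 142.1667° E.

38.0000° S, 142.1667° E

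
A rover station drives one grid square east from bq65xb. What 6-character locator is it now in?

BQ75ab

Longitude subsquare x = 23; +1 → 24, wraps to 0 = a, carry into square.
Longitude square 6; +1 → 7.
The latitude characters are unchanged.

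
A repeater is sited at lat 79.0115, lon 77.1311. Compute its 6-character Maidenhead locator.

MQ89na

Shift to the Maidenhead origin (180°W, 90°S): lon 257.1311, lat 169.0115.
Field: lon ⌊257.1311/20⌋ = 12 → M; lat ⌊169.0115/10⌋ = 16 → Q.
Square: lon ⌊17.1311/2⌋ = 8; lat ⌊9.0115/1⌋ = 9.
Subsquare: lon ⌊1.1311/0.0833333⌋ = 13 → n; lat ⌊0.0115/0.0416667⌋ = 0 → a.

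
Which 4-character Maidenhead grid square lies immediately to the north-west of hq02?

Longitude square 0; −1 → -1, wraps to 9, carry into field.
Longitude field H = 7; −1 → 6 = G.
Latitude square 2; +1 → 3.

GQ93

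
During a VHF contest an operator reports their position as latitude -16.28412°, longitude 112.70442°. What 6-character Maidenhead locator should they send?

OH63ir

Add 180° to longitude and 90° to latitude: 292.7044, 73.7159.
Field: 292.7044/20 → 14 → O, 73.7159/10 → 7 → H; chars OH.
Square: 12.7044/2 → 6, 3.7159/1 → 3; chars 63.
Subsquare: 0.7044/0.0833333 → 8 → i, 0.7159/0.0416667 → 17 → r; chars ir.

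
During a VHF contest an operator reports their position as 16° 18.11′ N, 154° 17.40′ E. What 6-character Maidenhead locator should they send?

QK76dh

Add 180° to longitude and 90° to latitude: 334.2900, 106.3018.
Field: lon ⌊334.2900/20⌋ = 16 → Q; lat ⌊106.3018/10⌋ = 10 → K.
Square: lon ⌊14.2900/2⌋ = 7; lat ⌊6.3018/1⌋ = 6.
Subsquare: lon ⌊0.2900/0.0833333⌋ = 3 → d; lat ⌊0.3018/0.0416667⌋ = 7 → h.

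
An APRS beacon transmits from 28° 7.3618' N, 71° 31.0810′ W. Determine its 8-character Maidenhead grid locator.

FL48fc79

Add 180° to longitude and 90° to latitude: 108.48198, 118.12270.
Field: lon ⌊108.48198/20⌋ = 5 → F; lat ⌊118.12270/10⌋ = 11 → L.
Square: lon ⌊8.48198/2⌋ = 4; lat ⌊8.12270/1⌋ = 8.
Subsquare: lon ⌊0.48198/0.0833333⌋ = 5 → f; lat ⌊0.12270/0.0416667⌋ = 2 → c.
Extended square: lon ⌊0.06532/0.00833333⌋ = 7; lat ⌊0.03936/0.00416667⌋ = 9.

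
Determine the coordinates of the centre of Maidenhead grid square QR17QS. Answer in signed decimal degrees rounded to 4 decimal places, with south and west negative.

87.7708, 143.3750

Field Q=16, R=17: +16·20° lon, +17·10° lat → SW at lon 140°, lat 80°.
Square 1, 7: +1·2° lon, +7·1° lat → SW at lon 142°, lat 87°.
Subsquare q=16, s=18: +16·0.0833333° lon, +18·0.0416667° lat → SW at lon 143.333°, lat 87.75°.
Cell spans 0.0833333° lon × 0.0416667° lat. Centre is SW corner plus half of each.
latitude 87.7708, longitude 143.3750.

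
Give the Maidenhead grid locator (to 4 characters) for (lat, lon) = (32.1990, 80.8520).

Shift to the Maidenhead origin (180°W, 90°S): lon 260.85, lat 122.20.
Field (20°×10°, letters A–R): lon ⌊260.85/20⌋ = 13 → N; lat ⌊122.20/10⌋ = 12 → M.
Square (2°×1°, digits 0–9): lon ⌊0.85/2⌋ = 0; lat ⌊2.20/1⌋ = 2.

NM02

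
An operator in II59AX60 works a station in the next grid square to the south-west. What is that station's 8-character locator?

Longitude extended square 6; −1 → 5.
Latitude extended square 0; −1 → -1, wraps to 9, carry into subsquare.
Latitude subsquare x = 23; −1 → 22 = w.

II59aw59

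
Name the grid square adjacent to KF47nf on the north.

Latitude subsquare f = 5; +1 → 6 = g.
The longitude characters are unchanged.

KF47ng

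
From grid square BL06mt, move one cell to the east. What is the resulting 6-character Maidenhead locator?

BL06nt

Longitude subsquare m = 12; +1 → 13 = n.
The latitude characters are unchanged.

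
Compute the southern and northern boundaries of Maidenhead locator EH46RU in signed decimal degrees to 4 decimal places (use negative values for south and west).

-13.1667, -13.1250

Field E=4, H=7: +4·20° lon, +7·10° lat → SW at lon -100°, lat -20°.
Square 4, 6: +4·2° lon, +6·1° lat → SW at lon -92°, lat -14°.
Subsquare r=17, u=20: +17·0.0833333° lon, +20·0.0416667° lat → SW at lon -90.5833°, lat -13.1667°.
Cell spans 0.0833333° lon × 0.0416667° lat.
south -13.1667, north -13.1250.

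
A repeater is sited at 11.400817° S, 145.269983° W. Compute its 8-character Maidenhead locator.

Offset from 180°W / 90°S: lon 34.73002°, lat 78.59918°.
Field (20°×10°, letters A–R): 34.73002/20 → 1 → B, 78.59918/10 → 7 → H; chars BH.
Square (2°×1°, digits 0–9): 14.73002/2 → 7, 8.59918/1 → 8; chars 78.
Subsquare (5′×2.5′, letters a–x): 0.73002/0.0833333 → 8 → i, 0.59918/0.0416667 → 14 → o; chars io.
Extended square (30″×15″, digits 0–9): 0.06335/0.00833333 → 7, 0.01585/0.00416667 → 3; chars 73.

BH78io73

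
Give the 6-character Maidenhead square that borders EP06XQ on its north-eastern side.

Longitude subsquare x = 23; +1 → 24, wraps to 0 = a, carry into square.
Longitude square 0; +1 → 1.
Latitude subsquare q = 16; +1 → 17 = r.

EP16ar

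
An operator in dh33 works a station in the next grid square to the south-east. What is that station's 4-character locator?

DH42

Longitude square 3; +1 → 4.
Latitude square 3; −1 → 2.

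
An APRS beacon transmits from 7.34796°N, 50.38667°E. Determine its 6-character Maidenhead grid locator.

LJ57ei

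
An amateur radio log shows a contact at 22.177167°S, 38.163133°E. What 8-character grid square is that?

KG97bt97

Add 180° to longitude and 90° to latitude: 218.16313, 67.82283.
Field: lon ⌊218.16313/20⌋ = 10 → K; lat ⌊67.82283/10⌋ = 6 → G.
Square: lon ⌊18.16313/2⌋ = 9; lat ⌊7.82283/1⌋ = 7.
Subsquare: lon ⌊0.16313/0.0833333⌋ = 1 → b; lat ⌊0.82283/0.0416667⌋ = 19 → t.
Extended square: lon ⌊0.07980/0.00833333⌋ = 9; lat ⌊0.03117/0.00416667⌋ = 7.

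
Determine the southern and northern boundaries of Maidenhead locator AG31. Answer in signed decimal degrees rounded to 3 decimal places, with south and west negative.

Field A=0, G=6: +0·20° lon, +6·10° lat → SW at lon -180°, lat -30°.
Square 3, 1: +3·2° lon, +1·1° lat → SW at lon -174°, lat -29°.
Cell spans 2° lon × 1° lat.
south -29.000, north -28.000.

-29.000, -28.000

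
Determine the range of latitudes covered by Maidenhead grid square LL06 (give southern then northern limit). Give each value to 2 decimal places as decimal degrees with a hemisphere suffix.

26.00° N, 27.00° N

Field L=11, L=11: +11·20° lon, +11·10° lat → SW at lon 40°, lat 20°.
Square 0, 6: +0·2° lon, +6·1° lat → SW at lon 40°, lat 26°.
Cell spans 2° lon × 1° lat.
south 26.00° N, north 27.00° N.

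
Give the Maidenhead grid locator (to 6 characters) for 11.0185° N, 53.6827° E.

LK61ua

Shift to the Maidenhead origin (180°W, 90°S): lon 233.6827, lat 101.0185.
Field: 233.6827/20 → 11 → L, 101.0185/10 → 10 → K; chars LK.
Square: 13.6827/2 → 6, 1.0185/1 → 1; chars 61.
Subsquare: 1.6827/0.0833333 → 20 → u, 0.0185/0.0416667 → 0 → a; chars ua.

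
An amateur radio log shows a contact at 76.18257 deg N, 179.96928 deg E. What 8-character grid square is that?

RQ96xe63

Offset from 180°W / 90°S: lon 359.96928°, lat 166.18257°.
Field: 359.96928/20 → 17 → R, 166.18257/10 → 16 → Q; chars RQ.
Square: 19.96928/2 → 9, 6.18257/1 → 6; chars 96.
Subsquare: 1.96928/0.0833333 → 23 → x, 0.18257/0.0416667 → 4 → e; chars xe.
Extended square: 0.05261/0.00833333 → 6, 0.01590/0.00416667 → 3; chars 63.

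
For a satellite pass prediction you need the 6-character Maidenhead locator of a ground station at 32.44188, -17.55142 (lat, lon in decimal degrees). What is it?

IM12fk

Shift to the Maidenhead origin (180°W, 90°S): lon 162.4486, lat 122.4419.
Field: 162.4486/20 → 8 → I, 122.4419/10 → 12 → M; chars IM.
Square: 2.4486/2 → 1, 2.4419/1 → 2; chars 12.
Subsquare: 0.4486/0.0833333 → 5 → f, 0.4419/0.0416667 → 10 → k; chars fk.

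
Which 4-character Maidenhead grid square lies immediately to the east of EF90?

Longitude square 9; +1 → 10, wraps to 0, carry into field.
Longitude field E = 4; +1 → 5 = F.
The latitude characters are unchanged.

FF00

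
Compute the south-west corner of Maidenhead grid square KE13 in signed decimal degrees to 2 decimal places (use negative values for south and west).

-47.00, 22.00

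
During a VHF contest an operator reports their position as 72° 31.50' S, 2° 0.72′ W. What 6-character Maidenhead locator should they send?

IB87xl

Add 180° to longitude and 90° to latitude: 177.9880, 17.4750.
Field: 177.9880/20 → 8 → I, 17.4750/10 → 1 → B; chars IB.
Square: 17.9880/2 → 8, 7.4750/1 → 7; chars 87.
Subsquare: 1.9880/0.0833333 → 23 → x, 0.4750/0.0416667 → 11 → l; chars xl.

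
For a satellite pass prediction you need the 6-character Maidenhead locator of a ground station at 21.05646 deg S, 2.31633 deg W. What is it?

Offset from 180°W / 90°S: lon 177.6837°, lat 68.9435°.
Field: lon ⌊177.6837/20⌋ = 8 → I; lat ⌊68.9435/10⌋ = 6 → G.
Square: lon ⌊17.6837/2⌋ = 8; lat ⌊8.9435/1⌋ = 8.
Subsquare: lon ⌊1.6837/0.0833333⌋ = 20 → u; lat ⌊0.9435/0.0416667⌋ = 22 → w.

IG88uw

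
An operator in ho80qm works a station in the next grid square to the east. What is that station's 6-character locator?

HO80rm

Longitude subsquare q = 16; +1 → 17 = r.
The latitude characters are unchanged.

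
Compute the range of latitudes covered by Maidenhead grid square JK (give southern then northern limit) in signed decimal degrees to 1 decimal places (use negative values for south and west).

Field J=9, K=10: +9·20° lon, +10·10° lat → SW at lon 0°, lat 10°.
Cell spans 20° lon × 10° lat.
south 10.0, north 20.0.

10.0, 20.0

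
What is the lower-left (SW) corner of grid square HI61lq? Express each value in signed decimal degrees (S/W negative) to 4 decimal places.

Field H=7, I=8: +7·20° lon, +8·10° lat → SW at lon -40°, lat -10°.
Square 6, 1: +6·2° lon, +1·1° lat → SW at lon -28°, lat -9°.
Subsquare l=11, q=16: +11·0.0833333° lon, +16·0.0416667° lat → SW at lon -27.0833°, lat -8.33333°.
latitude -8.3333, longitude -27.0833.

-8.3333, -27.0833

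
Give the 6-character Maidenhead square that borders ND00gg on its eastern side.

ND00hg

Longitude subsquare g = 6; +1 → 7 = h.
The latitude characters are unchanged.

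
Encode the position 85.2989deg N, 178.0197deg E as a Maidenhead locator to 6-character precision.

RR95ah

Offset from 180°W / 90°S: lon 358.0197°, lat 175.2989°.
Field: lon ⌊358.0197/20⌋ = 17 → R; lat ⌊175.2989/10⌋ = 17 → R.
Square: lon ⌊18.0197/2⌋ = 9; lat ⌊5.2989/1⌋ = 5.
Subsquare: lon ⌊0.0197/0.0833333⌋ = 0 → a; lat ⌊0.2989/0.0416667⌋ = 7 → h.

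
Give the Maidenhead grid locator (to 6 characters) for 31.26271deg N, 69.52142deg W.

FM51fg

Offset from 180°W / 90°S: lon 110.4786°, lat 121.2627°.
Field (20°×10°, letters A–R): lon ⌊110.4786/20⌋ = 5 → F; lat ⌊121.2627/10⌋ = 12 → M.
Square (2°×1°, digits 0–9): lon ⌊10.4786/2⌋ = 5; lat ⌊1.2627/1⌋ = 1.
Subsquare (5′×2.5′, letters a–x): lon ⌊0.4786/0.0833333⌋ = 5 → f; lat ⌊0.2627/0.0416667⌋ = 6 → g.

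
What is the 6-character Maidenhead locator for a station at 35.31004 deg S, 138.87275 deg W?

CF04nq

Shift to the Maidenhead origin (180°W, 90°S): lon 41.1273, lat 54.6900.
Field: lon ⌊41.1273/20⌋ = 2 → C; lat ⌊54.6900/10⌋ = 5 → F.
Square: lon ⌊1.1273/2⌋ = 0; lat ⌊4.6900/1⌋ = 4.
Subsquare: lon ⌊1.1273/0.0833333⌋ = 13 → n; lat ⌊0.6900/0.0416667⌋ = 16 → q.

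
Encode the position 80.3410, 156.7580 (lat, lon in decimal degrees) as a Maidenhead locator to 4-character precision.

QR80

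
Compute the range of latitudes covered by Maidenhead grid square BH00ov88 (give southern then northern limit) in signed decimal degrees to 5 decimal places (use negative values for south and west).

Field B=1, H=7: +1·20° lon, +7·10° lat → SW at lon -160°, lat -20°.
Square 0, 0: +0·2° lon, +0·1° lat → SW at lon -160°, lat -20°.
Subsquare o=14, v=21: +14·0.0833333° lon, +21·0.0416667° lat → SW at lon -158.833°, lat -19.125°.
Extended square 8, 8: +8·0.00833333° lon, +8·0.00416667° lat → SW at lon -158.767°, lat -19.0917°.
Cell spans 0.00833333° lon × 0.00416667° lat.
south -19.09167, north -19.08750.

-19.09167, -19.08750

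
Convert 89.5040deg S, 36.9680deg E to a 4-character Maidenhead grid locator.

KA80

Shift to the Maidenhead origin (180°W, 90°S): lon 216.97, lat 0.50.
Field: lon ⌊216.97/20⌋ = 10 → K; lat ⌊0.50/10⌋ = 0 → A.
Square: lon ⌊16.97/2⌋ = 8; lat ⌊0.50/1⌋ = 0.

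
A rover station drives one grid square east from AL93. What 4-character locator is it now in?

BL03

Longitude square 9; +1 → 10, wraps to 0, carry into field.
Longitude field A = 0; +1 → 1 = B.
The latitude characters are unchanged.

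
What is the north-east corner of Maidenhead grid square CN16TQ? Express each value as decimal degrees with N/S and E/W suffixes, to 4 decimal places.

46.7083° N, 136.3333° W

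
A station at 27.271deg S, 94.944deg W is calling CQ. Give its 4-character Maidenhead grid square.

Add 180° to longitude and 90° to latitude: 85.06, 62.73.
Field: lon ⌊85.06/20⌋ = 4 → E; lat ⌊62.73/10⌋ = 6 → G.
Square: lon ⌊5.06/2⌋ = 2; lat ⌊2.73/1⌋ = 2.

EG22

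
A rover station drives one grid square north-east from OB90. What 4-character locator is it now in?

PB01

Longitude square 9; +1 → 10, wraps to 0, carry into field.
Longitude field O = 14; +1 → 15 = P.
Latitude square 0; +1 → 1.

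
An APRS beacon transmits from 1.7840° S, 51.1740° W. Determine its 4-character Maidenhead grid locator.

Offset from 180°W / 90°S: lon 128.83°, lat 88.22°.
Field: lon ⌊128.83/20⌋ = 6 → G; lat ⌊88.22/10⌋ = 8 → I.
Square: lon ⌊8.83/2⌋ = 4; lat ⌊8.22/1⌋ = 8.

GI48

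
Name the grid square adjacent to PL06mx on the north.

Latitude subsquare x = 23; +1 → 24, wraps to 0 = a, carry into square.
Latitude square 6; +1 → 7.
The longitude characters are unchanged.

PL07ma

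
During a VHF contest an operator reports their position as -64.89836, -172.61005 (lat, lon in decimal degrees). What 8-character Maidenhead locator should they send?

AC35qc64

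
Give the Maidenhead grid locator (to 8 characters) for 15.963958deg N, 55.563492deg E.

Add 180° to longitude and 90° to latitude: 235.56349, 105.96396.
Field (20°×10°, letters A–R): lon ⌊235.56349/20⌋ = 11 → L; lat ⌊105.96396/10⌋ = 10 → K.
Square (2°×1°, digits 0–9): lon ⌊15.56349/2⌋ = 7; lat ⌊5.96396/1⌋ = 5.
Subsquare (5′×2.5′, letters a–x): lon ⌊1.56349/0.0833333⌋ = 18 → s; lat ⌊0.96396/0.0416667⌋ = 23 → x.
Extended square (30″×15″, digits 0–9): lon ⌊0.06349/0.00833333⌋ = 7; lat ⌊0.00562/0.00416667⌋ = 1.

LK75sx71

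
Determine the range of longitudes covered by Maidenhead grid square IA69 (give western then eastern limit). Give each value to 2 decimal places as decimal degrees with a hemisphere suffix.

Field I=8, A=0: +8·20° lon, +0·10° lat → SW at lon -20°, lat -90°.
Square 6, 9: +6·2° lon, +9·1° lat → SW at lon -8°, lat -81°.
Cell spans 2° lon × 1° lat.
west 8.00° W, east 6.00° W.

8.00° W, 6.00° W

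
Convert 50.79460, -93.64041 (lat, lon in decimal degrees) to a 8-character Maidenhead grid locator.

EO30et30

Add 180° to longitude and 90° to latitude: 86.35959, 140.79460.
Field: 86.35959/20 → 4 → E, 140.79460/10 → 14 → O; chars EO.
Square: 6.35959/2 → 3, 0.79460/1 → 0; chars 30.
Subsquare: 0.35959/0.0833333 → 4 → e, 0.79460/0.0416667 → 19 → t; chars et.
Extended square: 0.02626/0.00833333 → 3, 0.00293/0.00416667 → 0; chars 30.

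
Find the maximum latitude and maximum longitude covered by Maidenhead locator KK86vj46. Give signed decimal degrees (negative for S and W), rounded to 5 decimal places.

16.40417, 37.79167

Field K=10, K=10: +10·20° lon, +10·10° lat → SW at lon 20°, lat 10°.
Square 8, 6: +8·2° lon, +6·1° lat → SW at lon 36°, lat 16°.
Subsquare v=21, j=9: +21·0.0833333° lon, +9·0.0416667° lat → SW at lon 37.75°, lat 16.375°.
Extended square 4, 6: +4·0.00833333° lon, +6·0.00416667° lat → SW at lon 37.7833°, lat 16.4°.
Cell spans 0.00833333° lon × 0.00416667° lat. NE corner is SW corner plus one full cell.
latitude 16.40417, longitude 37.79167.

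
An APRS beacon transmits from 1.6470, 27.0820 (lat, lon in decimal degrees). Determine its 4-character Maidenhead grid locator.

Offset from 180°W / 90°S: lon 207.08°, lat 91.65°.
Field (20°×10°, letters A–R): 207.08/20 → 10 → K, 91.65/10 → 9 → J; chars KJ.
Square (2°×1°, digits 0–9): 7.08/2 → 3, 1.65/1 → 1; chars 31.

KJ31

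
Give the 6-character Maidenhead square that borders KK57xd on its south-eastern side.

KK67ac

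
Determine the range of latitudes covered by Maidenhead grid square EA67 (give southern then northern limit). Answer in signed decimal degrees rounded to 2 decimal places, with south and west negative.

Field E=4, A=0: +4·20° lon, +0·10° lat → SW at lon -100°, lat -90°.
Square 6, 7: +6·2° lon, +7·1° lat → SW at lon -88°, lat -83°.
Cell spans 2° lon × 1° lat.
south -83.00, north -82.00.

-83.00, -82.00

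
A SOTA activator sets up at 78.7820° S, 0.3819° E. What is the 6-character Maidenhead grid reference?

Add 180° to longitude and 90° to latitude: 180.3819, 11.2180.
Field: 180.3819/20 → 9 → J, 11.2180/10 → 1 → B; chars JB.
Square: 0.3819/2 → 0, 1.2180/1 → 1; chars 01.
Subsquare: 0.3819/0.0833333 → 4 → e, 0.2180/0.0416667 → 5 → f; chars ef.

JB01ef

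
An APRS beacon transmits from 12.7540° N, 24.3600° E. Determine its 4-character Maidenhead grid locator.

Offset from 180°W / 90°S: lon 204.36°, lat 102.75°.
Field: 204.36/20 → 10 → K, 102.75/10 → 10 → K; chars KK.
Square: 4.36/2 → 2, 2.75/1 → 2; chars 22.

KK22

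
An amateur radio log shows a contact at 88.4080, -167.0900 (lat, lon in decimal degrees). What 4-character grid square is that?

Shift to the Maidenhead origin (180°W, 90°S): lon 12.91, lat 178.41.
Field (20°×10°, letters A–R): lon ⌊12.91/20⌋ = 0 → A; lat ⌊178.41/10⌋ = 17 → R.
Square (2°×1°, digits 0–9): lon ⌊12.91/2⌋ = 6; lat ⌊8.41/1⌋ = 8.

AR68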